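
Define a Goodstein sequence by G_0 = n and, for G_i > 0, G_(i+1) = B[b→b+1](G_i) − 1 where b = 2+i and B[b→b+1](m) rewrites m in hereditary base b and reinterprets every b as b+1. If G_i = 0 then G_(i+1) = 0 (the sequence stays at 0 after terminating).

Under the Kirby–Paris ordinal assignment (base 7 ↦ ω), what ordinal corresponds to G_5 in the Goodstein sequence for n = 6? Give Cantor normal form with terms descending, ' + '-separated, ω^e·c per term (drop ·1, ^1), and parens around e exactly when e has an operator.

G_0 = 6. HB_2(6) = 2^2 + 2. Bump = 30. G_1 = 29.
G_1 = 29. HB_3(29) = 3^3 + 2. Bump = 258. G_2 = 257.
G_2 = 257. HB_4(257) = 4^4 + 1. Bump = 3126. G_3 = 3125.
G_3 = 3125. HB_5(3125) = 5^5. Bump = 46656. G_4 = 46655.
G_4 = 46655. HB_6(46655) = 5·6^5 + 5·6^4 + 5·6^3 + 5·6^2 + 5·6 + 5. Bump = 98040. G_5 = 98039.
G_5 = 98039. HB_7(98039) = 5·7^5 + 5·7^4 + 5·7^3 + 5·7^2 + 5·7 + 4. Bump = 187244. G_6 = 187243.

ω^5·5 + ω^4·5 + ω^3·5 + ω^2·5 + ω·5 + 4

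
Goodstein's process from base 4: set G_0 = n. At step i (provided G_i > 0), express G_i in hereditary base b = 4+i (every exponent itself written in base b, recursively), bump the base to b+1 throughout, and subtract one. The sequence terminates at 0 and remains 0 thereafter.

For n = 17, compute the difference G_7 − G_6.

4

(0) 17|_4 = 4^2 + 1 ↦ 5^2 + 1|_5 = 26 ⇒ 25
(1) 25|_5 = 5^2 ↦ 6^2|_6 = 36 ⇒ 35
(2) 35|_6 = 5·6 + 5 ↦ 5·7 + 5|_7 = 40 ⇒ 39
(3) 39|_7 = 5·7 + 4 ↦ 5·8 + 4|_8 = 44 ⇒ 43
(4) 43|_8 = 5·8 + 3 ↦ 5·9 + 3|_9 = 48 ⇒ 47
(5) 47|_9 = 5·9 + 2 ↦ 5·10 + 2|_10 = 52 ⇒ 51
(6) 51|_10 = 5·10 + 1 ↦ 5·11 + 1|_11 = 56 ⇒ 55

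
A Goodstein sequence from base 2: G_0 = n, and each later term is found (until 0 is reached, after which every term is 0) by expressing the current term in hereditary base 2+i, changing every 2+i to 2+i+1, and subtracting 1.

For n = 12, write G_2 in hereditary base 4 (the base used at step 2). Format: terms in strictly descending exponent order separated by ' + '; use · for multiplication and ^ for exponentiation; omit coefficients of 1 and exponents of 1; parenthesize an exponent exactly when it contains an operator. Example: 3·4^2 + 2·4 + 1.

(0) 12|_2 = 2^(2 + 1) + 2^2 ↦ 3^(3 + 1) + 3^3|_3 = 108 ⇒ 107
(1) 107|_3 = 3^(3 + 1) + 2·3^2 + 2·3 + 2 ↦ 4^(4 + 1) + 2·4^2 + 2·4 + 2|_4 = 1066 ⇒ 1065
(2) 1065|_4 = 4^(4 + 1) + 2·4^2 + 2·4 + 1 ↦ 5^(5 + 1) + 2·5^2 + 2·5 + 1|_5 = 15686 ⇒ 15685

4^(4 + 1) + 2·4^2 + 2·4 + 1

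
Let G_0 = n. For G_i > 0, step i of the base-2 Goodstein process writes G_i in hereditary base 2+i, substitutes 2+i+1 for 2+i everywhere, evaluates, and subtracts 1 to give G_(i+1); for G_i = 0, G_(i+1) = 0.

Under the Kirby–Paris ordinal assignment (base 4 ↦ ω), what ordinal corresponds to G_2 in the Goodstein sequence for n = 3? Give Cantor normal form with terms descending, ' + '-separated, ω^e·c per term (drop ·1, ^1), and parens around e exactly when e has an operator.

base 2: 3 = 2 + 1; at 3: 3 + 1 = 4; next = 3
base 3: 3 = 3; at 4: 4 = 4; next = 3
base 4: 3 = 3; at 5: 3 = 3; next = 2

3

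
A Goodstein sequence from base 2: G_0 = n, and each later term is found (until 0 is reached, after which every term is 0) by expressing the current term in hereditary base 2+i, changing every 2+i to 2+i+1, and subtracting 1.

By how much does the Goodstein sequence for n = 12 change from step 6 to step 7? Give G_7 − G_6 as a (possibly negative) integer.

3352566707

(0) 12|_2 = 2^(2 + 1) + 2^2 ↦ 3^(3 + 1) + 3^3|_3 = 108 ⇒ 107
(1) 107|_3 = 3^(3 + 1) + 2·3^2 + 2·3 + 2 ↦ 4^(4 + 1) + 2·4^2 + 2·4 + 2|_4 = 1066 ⇒ 1065
(2) 1065|_4 = 4^(4 + 1) + 2·4^2 + 2·4 + 1 ↦ 5^(5 + 1) + 2·5^2 + 2·5 + 1|_5 = 15686 ⇒ 15685
(3) 15685|_5 = 5^(5 + 1) + 2·5^2 + 2·5 ↦ 6^(6 + 1) + 2·6^2 + 2·6|_6 = 280020 ⇒ 280019
(4) 280019|_6 = 6^(6 + 1) + 2·6^2 + 6 + 5 ↦ 7^(7 + 1) + 2·7^2 + 7 + 5|_7 = 5764911 ⇒ 5764910
(5) 5764910|_7 = 7^(7 + 1) + 2·7^2 + 7 + 4 ↦ 8^(8 + 1) + 2·8^2 + 8 + 4|_8 = 134217868 ⇒ 134217867
(6) 134217867|_8 = 8^(8 + 1) + 2·8^2 + 8 + 3 ↦ 9^(9 + 1) + 2·9^2 + 9 + 3|_9 = 3486784575 ⇒ 3486784574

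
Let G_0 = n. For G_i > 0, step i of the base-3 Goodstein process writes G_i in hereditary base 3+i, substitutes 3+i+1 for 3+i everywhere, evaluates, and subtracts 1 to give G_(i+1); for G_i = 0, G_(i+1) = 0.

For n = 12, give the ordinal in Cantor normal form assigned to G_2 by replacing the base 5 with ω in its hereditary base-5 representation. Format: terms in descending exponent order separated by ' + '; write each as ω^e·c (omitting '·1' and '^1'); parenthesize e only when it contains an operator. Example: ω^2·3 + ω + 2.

base 3: 12 = 3^2 + 3; at 4: 4^2 + 4 = 20; next = 19
base 4: 19 = 4^2 + 3; at 5: 5^2 + 3 = 28; next = 27
base 5: 27 = 5^2 + 2; at 6: 6^2 + 2 = 38; next = 37

ω^2 + 2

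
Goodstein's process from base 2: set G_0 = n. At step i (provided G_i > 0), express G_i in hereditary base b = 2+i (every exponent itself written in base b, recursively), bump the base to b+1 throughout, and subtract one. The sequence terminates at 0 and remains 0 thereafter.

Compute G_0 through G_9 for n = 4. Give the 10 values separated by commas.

4, 26, 41, 60, 83, 109, 139, 173, 211, 253

i=0: 4 = 2^2 (b=2); 2→3: 3^3 = 27; 27−1 = 26
i=1: 26 = 2·3^2 + 2·3 + 2 (b=3); 3→4: 2·4^2 + 2·4 + 2 = 42; 42−1 = 41
i=2: 41 = 2·4^2 + 2·4 + 1 (b=4); 4→5: 2·5^2 + 2·5 + 1 = 61; 61−1 = 60
i=3: 60 = 2·5^2 + 2·5 (b=5); 5→6: 2·6^2 + 2·6 = 84; 84−1 = 83
i=4: 83 = 2·6^2 + 6 + 5 (b=6); 6→7: 2·7^2 + 7 + 5 = 110; 110−1 = 109
i=5: 109 = 2·7^2 + 7 + 4 (b=7); 7→8: 2·8^2 + 8 + 4 = 140; 140−1 = 139
i=6: 139 = 2·8^2 + 8 + 3 (b=8); 8→9: 2·9^2 + 9 + 3 = 174; 174−1 = 173
i=7: 173 = 2·9^2 + 9 + 2 (b=9); 9→10: 2·10^2 + 10 + 2 = 212; 212−1 = 211
i=8: 211 = 2·10^2 + 10 + 1 (b=10); 10→11: 2·11^2 + 11 + 1 = 254; 254−1 = 253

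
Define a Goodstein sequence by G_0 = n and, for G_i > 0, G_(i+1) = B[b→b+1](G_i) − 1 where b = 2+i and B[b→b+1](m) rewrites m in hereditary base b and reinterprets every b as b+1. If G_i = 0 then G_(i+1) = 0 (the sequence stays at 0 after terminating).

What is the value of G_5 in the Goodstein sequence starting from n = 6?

98039

6 —HB2→ 2^2 + 2 —bump→ 3^3 + 3 = 30 —(−1)→ 29
29 —HB3→ 3^3 + 2 —bump→ 4^4 + 2 = 258 —(−1)→ 257
257 —HB4→ 4^4 + 1 —bump→ 5^5 + 1 = 3126 —(−1)→ 3125
3125 —HB5→ 5^5 —bump→ 6^6 = 46656 —(−1)→ 46655
46655 —HB6→ 5·6^5 + 5·6^4 + 5·6^3 + 5·6^2 + 5·6 + 5 —bump→ 5·7^5 + 5·7^4 + 5·7^3 + 5·7^2 + 5·7 + 5 = 98040 —(−1)→ 98039
98039 —HB7→ 5·7^5 + 5·7^4 + 5·7^3 + 5·7^2 + 5·7 + 4 —bump→ 5·8^5 + 5·8^4 + 5·8^3 + 5·8^2 + 5·8 + 4 = 187244 —(−1)→ 187243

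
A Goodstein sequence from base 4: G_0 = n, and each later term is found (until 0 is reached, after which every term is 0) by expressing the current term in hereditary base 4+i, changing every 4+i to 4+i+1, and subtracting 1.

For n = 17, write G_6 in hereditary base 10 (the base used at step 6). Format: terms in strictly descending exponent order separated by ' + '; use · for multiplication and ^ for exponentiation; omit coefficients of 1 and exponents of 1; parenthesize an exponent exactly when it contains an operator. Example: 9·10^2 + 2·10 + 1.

5·10 + 1

G_0=17  [base 4] 4^2 + 1  →[4↦5]→  5^2 + 1 = 26  −1 ⇒ G_1=25
G_1=25  [base 5] 5^2  →[5↦6]→  6^2 = 36  −1 ⇒ G_2=35
G_2=35  [base 6] 5·6 + 5  →[6↦7]→  5·7 + 5 = 40  −1 ⇒ G_3=39
G_3=39  [base 7] 5·7 + 4  →[7↦8]→  5·8 + 4 = 44  −1 ⇒ G_4=43
G_4=43  [base 8] 5·8 + 3  →[8↦9]→  5·9 + 3 = 48  −1 ⇒ G_5=47
G_5=47  [base 9] 5·9 + 2  →[9↦10]→  5·10 + 2 = 52  −1 ⇒ G_6=51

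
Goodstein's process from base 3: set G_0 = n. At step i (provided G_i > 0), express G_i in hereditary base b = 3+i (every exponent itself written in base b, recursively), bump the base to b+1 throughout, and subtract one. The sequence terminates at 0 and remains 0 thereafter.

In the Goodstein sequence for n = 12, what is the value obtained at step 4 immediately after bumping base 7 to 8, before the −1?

64

i=0: 12 = 3^2 + 3 (b=3); 3→4: 4^2 + 4 = 20; 20−1 = 19
i=1: 19 = 4^2 + 3 (b=4); 4→5: 5^2 + 3 = 28; 28−1 = 27
i=2: 27 = 5^2 + 2 (b=5); 5→6: 6^2 + 2 = 38; 38−1 = 37
i=3: 37 = 6^2 + 1 (b=6); 6→7: 7^2 + 1 = 50; 50−1 = 49
i=4: 49 = 7^2 (b=7); 7→8: 8^2 = 64; 64−1 = 63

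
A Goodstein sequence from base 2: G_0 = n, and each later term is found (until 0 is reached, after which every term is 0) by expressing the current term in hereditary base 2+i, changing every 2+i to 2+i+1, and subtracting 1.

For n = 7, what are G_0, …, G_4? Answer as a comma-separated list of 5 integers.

7, 30, 259, 3127, 46657

i=0: 7 = 2^2 + 2 + 1 (b=2); 2→3: 3^3 + 3 + 1 = 31; 31−1 = 30
i=1: 30 = 3^3 + 3 (b=3); 3→4: 4^4 + 4 = 260; 260−1 = 259
i=2: 259 = 4^4 + 3 (b=4); 4→5: 5^5 + 3 = 3128; 3128−1 = 3127
i=3: 3127 = 5^5 + 2 (b=5); 5→6: 6^6 + 2 = 46658; 46658−1 = 46657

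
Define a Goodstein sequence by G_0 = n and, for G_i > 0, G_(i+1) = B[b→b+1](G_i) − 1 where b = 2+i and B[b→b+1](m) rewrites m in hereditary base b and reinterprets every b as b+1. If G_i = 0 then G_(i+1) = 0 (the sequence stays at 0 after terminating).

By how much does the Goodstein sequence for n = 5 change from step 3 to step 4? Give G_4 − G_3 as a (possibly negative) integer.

308

5 —HB2→ 2^2 + 1 —bump→ 3^3 + 1 = 28 —(−1)→ 27
27 —HB3→ 3^3 —bump→ 4^4 = 256 —(−1)→ 255
255 —HB4→ 3·4^3 + 3·4^2 + 3·4 + 3 —bump→ 3·5^3 + 3·5^2 + 3·5 + 3 = 468 —(−1)→ 467
467 —HB5→ 3·5^3 + 3·5^2 + 3·5 + 2 —bump→ 3·6^3 + 3·6^2 + 3·6 + 2 = 776 —(−1)→ 775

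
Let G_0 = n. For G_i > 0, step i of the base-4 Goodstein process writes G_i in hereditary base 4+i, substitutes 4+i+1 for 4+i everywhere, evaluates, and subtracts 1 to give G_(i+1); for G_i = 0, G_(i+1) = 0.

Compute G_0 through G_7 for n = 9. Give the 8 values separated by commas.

9, 10, 11, 11, 11, 11, 11, 11

i=0: 9 = 2·4 + 1 (b=4); 4→5: 2·5 + 1 = 11; 11−1 = 10
i=1: 10 = 2·5 (b=5); 5→6: 2·6 = 12; 12−1 = 11
i=2: 11 = 6 + 5 (b=6); 6→7: 7 + 5 = 12; 12−1 = 11
i=3: 11 = 7 + 4 (b=7); 7→8: 8 + 4 = 12; 12−1 = 11
i=4: 11 = 8 + 3 (b=8); 8→9: 9 + 3 = 12; 12−1 = 11
i=5: 11 = 9 + 2 (b=9); 9→10: 10 + 2 = 12; 12−1 = 11
i=6: 11 = 10 + 1 (b=10); 10→11: 11 + 1 = 12; 12−1 = 11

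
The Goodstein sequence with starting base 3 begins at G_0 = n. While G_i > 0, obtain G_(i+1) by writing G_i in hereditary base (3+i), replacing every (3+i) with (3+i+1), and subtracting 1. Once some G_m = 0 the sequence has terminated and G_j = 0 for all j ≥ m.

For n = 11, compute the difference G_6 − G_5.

11 —HB3→ 3^2 + 2 —bump→ 4^2 + 2 = 18 —(−1)→ 17
17 —HB4→ 4^2 + 1 —bump→ 5^2 + 1 = 26 —(−1)→ 25
25 —HB5→ 5^2 —bump→ 6^2 = 36 —(−1)→ 35
35 —HB6→ 5·6 + 5 —bump→ 5·7 + 5 = 40 —(−1)→ 39
39 —HB7→ 5·7 + 4 —bump→ 5·8 + 4 = 44 —(−1)→ 43
43 —HB8→ 5·8 + 3 —bump→ 5·9 + 3 = 48 —(−1)→ 47

4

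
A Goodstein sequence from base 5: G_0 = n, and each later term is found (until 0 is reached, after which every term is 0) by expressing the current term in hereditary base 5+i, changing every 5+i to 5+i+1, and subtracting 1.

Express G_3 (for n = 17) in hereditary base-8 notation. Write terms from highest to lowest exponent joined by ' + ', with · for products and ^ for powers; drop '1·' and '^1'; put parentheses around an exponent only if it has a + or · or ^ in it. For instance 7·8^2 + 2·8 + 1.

2·8 + 7

G_0=17  [base 5] 3·5 + 2  →[5↦6]→  3·6 + 2 = 20  −1 ⇒ G_1=19
G_1=19  [base 6] 3·6 + 1  →[6↦7]→  3·7 + 1 = 22  −1 ⇒ G_2=21
G_2=21  [base 7] 3·7  →[7↦8]→  3·8 = 24  −1 ⇒ G_3=23
G_3=23  [base 8] 2·8 + 7  →[8↦9]→  2·9 + 7 = 25  −1 ⇒ G_4=24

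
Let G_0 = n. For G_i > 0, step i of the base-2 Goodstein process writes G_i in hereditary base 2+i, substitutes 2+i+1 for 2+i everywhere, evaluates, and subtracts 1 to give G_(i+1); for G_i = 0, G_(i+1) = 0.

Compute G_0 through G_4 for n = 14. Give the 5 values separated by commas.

14, 110, 1281, 18750, 326591

[0] 14 ≡ 2^(2 + 1) + 2^2 + 2 (base 2). Lift 3: 111. −1: 110.
[1] 110 ≡ 3^(3 + 1) + 3^3 + 2 (base 3). Lift 4: 1282. −1: 1281.
[2] 1281 ≡ 4^(4 + 1) + 4^4 + 1 (base 4). Lift 5: 18751. −1: 18750.
[3] 18750 ≡ 5^(5 + 1) + 5^5 (base 5). Lift 6: 326592. −1: 326591.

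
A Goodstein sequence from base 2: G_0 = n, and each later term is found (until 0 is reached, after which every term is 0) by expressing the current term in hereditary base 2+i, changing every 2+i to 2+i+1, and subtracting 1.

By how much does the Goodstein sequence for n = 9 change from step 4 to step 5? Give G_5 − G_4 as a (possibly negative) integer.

2331083

i=0: 9 = 2^(2 + 1) + 1 (b=2); 2→3: 3^(3 + 1) + 1 = 82; 82−1 = 81
i=1: 81 = 3^(3 + 1) (b=3); 3→4: 4^(4 + 1) = 1024; 1024−1 = 1023
i=2: 1023 = 3·4^4 + 3·4^3 + 3·4^2 + 3·4 + 3 (b=4); 4→5: 3·5^5 + 3·5^3 + 3·5^2 + 3·5 + 3 = 9843; 9843−1 = 9842
i=3: 9842 = 3·5^5 + 3·5^3 + 3·5^2 + 3·5 + 2 (b=5); 5→6: 3·6^6 + 3·6^3 + 3·6^2 + 3·6 + 2 = 140744; 140744−1 = 140743
i=4: 140743 = 3·6^6 + 3·6^3 + 3·6^2 + 3·6 + 1 (b=6); 6→7: 3·7^7 + 3·7^3 + 3·7^2 + 3·7 + 1 = 2471827; 2471827−1 = 2471826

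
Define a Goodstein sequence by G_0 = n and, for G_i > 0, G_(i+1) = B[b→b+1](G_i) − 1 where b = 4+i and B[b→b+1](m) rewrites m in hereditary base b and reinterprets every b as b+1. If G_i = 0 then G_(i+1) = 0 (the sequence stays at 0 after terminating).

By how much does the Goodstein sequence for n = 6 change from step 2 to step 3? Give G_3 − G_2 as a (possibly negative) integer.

0

G_0=6  [base 4] 4 + 2  →[4↦5]→  5 + 2 = 7  −1 ⇒ G_1=6
G_1=6  [base 5] 5 + 1  →[5↦6]→  6 + 1 = 7  −1 ⇒ G_2=6
G_2=6  [base 6] 6  →[6↦7]→  7 = 7  −1 ⇒ G_3=6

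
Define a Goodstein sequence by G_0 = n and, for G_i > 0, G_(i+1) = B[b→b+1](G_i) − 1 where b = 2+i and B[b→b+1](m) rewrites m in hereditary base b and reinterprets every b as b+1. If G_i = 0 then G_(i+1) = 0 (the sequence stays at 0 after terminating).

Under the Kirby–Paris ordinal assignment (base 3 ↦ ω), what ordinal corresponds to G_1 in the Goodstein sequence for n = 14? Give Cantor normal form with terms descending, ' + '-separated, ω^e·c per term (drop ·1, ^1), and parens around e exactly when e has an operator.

ω^(ω + 1) + ω^ω + 2

i=0: 14 = 2^(2 + 1) + 2^2 + 2 (b=2); 2→3: 3^(3 + 1) + 3^3 + 3 = 111; 111−1 = 110
i=1: 110 = 3^(3 + 1) + 3^3 + 2 (b=3); 3→4: 4^(4 + 1) + 4^4 + 2 = 1282; 1282−1 = 1281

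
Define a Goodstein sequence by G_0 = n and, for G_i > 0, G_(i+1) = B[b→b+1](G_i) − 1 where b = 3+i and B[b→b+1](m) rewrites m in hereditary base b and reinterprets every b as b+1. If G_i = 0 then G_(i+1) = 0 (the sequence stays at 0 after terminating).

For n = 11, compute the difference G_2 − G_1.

[0] 11 ≡ 3^2 + 2 (base 3). Lift 4: 18. −1: 17.
[1] 17 ≡ 4^2 + 1 (base 4). Lift 5: 26. −1: 25.

8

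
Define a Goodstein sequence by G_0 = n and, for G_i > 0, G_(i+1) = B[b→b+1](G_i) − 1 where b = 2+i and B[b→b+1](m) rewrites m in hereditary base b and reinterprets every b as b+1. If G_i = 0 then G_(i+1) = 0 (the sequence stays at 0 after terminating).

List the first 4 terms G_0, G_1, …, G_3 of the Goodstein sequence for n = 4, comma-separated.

4, 26, 41, 60

(0) 4|_2 = 2^2 ↦ 3^3|_3 = 27 ⇒ 26
(1) 26|_3 = 2·3^2 + 2·3 + 2 ↦ 2·4^2 + 2·4 + 2|_4 = 42 ⇒ 41
(2) 41|_4 = 2·4^2 + 2·4 + 1 ↦ 2·5^2 + 2·5 + 1|_5 = 61 ⇒ 60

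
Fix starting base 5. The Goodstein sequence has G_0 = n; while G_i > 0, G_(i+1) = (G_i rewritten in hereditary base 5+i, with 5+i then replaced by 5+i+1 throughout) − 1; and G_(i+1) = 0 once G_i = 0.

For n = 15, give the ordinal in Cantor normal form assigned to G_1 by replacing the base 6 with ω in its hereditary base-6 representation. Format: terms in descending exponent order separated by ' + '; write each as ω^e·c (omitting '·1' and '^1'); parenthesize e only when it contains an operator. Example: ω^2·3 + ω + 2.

ω·2 + 5

i=0: 15 = 3·5 (b=5); 5→6: 3·6 = 18; 18−1 = 17
i=1: 17 = 2·6 + 5 (b=6); 6→7: 2·7 + 5 = 19; 19−1 = 18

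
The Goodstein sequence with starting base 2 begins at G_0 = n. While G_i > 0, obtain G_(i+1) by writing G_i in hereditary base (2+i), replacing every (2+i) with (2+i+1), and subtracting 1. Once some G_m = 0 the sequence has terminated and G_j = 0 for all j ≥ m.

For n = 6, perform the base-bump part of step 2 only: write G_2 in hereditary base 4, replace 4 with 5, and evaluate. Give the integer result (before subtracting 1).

3126

step 0: 6 = 2^2 + 2; sub 3 for 2: 3^3 + 3; = 30; G_1 = 30−1 = 29
step 1: 29 = 3^3 + 2; sub 4 for 3: 4^4 + 2; = 258; G_2 = 258−1 = 257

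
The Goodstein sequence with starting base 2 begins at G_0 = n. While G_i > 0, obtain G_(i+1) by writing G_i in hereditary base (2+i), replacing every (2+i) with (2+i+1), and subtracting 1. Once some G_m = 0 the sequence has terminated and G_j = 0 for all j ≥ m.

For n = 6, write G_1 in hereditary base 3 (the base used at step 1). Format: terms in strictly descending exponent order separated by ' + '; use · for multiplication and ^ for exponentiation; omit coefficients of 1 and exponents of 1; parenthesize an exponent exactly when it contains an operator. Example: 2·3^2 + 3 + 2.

6 —HB2→ 2^2 + 2 —bump→ 3^3 + 3 = 30 —(−1)→ 29
29 —HB3→ 3^3 + 2 —bump→ 4^4 + 2 = 258 —(−1)→ 257

3^3 + 2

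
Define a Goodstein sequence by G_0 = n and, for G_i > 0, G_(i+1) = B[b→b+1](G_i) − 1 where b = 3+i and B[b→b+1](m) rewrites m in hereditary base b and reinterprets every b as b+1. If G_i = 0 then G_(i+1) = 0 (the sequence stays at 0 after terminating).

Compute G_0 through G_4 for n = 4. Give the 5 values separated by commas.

4, 4, 4, 3, 2

G_0 = 4. HB_3(4) = 3 + 1. Bump = 5. G_1 = 4.
G_1 = 4. HB_4(4) = 4. Bump = 5. G_2 = 4.
G_2 = 4. HB_5(4) = 4. Bump = 4. G_3 = 3.
G_3 = 3. HB_6(3) = 3. Bump = 3. G_4 = 2.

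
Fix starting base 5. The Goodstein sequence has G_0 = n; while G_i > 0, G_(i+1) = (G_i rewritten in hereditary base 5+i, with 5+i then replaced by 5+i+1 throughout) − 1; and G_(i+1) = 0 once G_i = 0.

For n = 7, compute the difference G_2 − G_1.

step 0: 7 = 5 + 2; sub 6 for 5: 6 + 2; = 8; G_1 = 8−1 = 7
step 1: 7 = 6 + 1; sub 7 for 6: 7 + 1; = 8; G_2 = 8−1 = 7

0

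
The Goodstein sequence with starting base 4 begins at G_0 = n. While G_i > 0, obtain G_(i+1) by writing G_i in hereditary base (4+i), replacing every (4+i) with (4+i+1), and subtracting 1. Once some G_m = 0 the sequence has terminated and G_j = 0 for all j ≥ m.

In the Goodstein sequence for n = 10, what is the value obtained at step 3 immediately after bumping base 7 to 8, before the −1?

[0] 10 ≡ 2·4 + 2 (base 4). Lift 5: 12. −1: 11.
[1] 11 ≡ 2·5 + 1 (base 5). Lift 6: 13. −1: 12.
[2] 12 ≡ 2·6 (base 6). Lift 7: 14. −1: 13.
[3] 13 ≡ 7 + 6 (base 7). Lift 8: 14. −1: 13.

14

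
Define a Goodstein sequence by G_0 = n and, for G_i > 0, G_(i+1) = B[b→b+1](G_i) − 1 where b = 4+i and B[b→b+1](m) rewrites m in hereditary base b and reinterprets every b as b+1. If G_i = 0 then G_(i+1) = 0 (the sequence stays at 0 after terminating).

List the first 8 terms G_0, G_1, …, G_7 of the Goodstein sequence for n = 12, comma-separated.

G_0 = 12. HB_4(12) = 3·4. Bump = 15. G_1 = 14.
G_1 = 14. HB_5(14) = 2·5 + 4. Bump = 16. G_2 = 15.
G_2 = 15. HB_6(15) = 2·6 + 3. Bump = 17. G_3 = 16.
G_3 = 16. HB_7(16) = 2·7 + 2. Bump = 18. G_4 = 17.
G_4 = 17. HB_8(17) = 2·8 + 1. Bump = 19. G_5 = 18.
G_5 = 18. HB_9(18) = 2·9. Bump = 20. G_6 = 19.
G_6 = 19. HB_10(19) = 10 + 9. Bump = 20. G_7 = 19.

12, 14, 15, 16, 17, 18, 19, 19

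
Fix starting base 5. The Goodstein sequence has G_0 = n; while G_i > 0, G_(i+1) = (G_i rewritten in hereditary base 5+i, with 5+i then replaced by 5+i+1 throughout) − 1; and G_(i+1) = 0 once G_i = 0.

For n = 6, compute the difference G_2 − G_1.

0

step 0: 6 = 5 + 1; sub 6 for 5: 6 + 1; = 7; G_1 = 7−1 = 6
step 1: 6 = 6; sub 7 for 6: 7; = 7; G_2 = 7−1 = 6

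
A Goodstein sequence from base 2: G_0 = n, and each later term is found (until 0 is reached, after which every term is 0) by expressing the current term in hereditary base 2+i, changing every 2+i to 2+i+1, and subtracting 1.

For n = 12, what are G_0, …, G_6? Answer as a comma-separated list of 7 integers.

base 2: 12 = 2^(2 + 1) + 2^2; at 3: 3^(3 + 1) + 3^3 = 108; next = 107
base 3: 107 = 3^(3 + 1) + 2·3^2 + 2·3 + 2; at 4: 4^(4 + 1) + 2·4^2 + 2·4 + 2 = 1066; next = 1065
base 4: 1065 = 4^(4 + 1) + 2·4^2 + 2·4 + 1; at 5: 5^(5 + 1) + 2·5^2 + 2·5 + 1 = 15686; next = 15685
base 5: 15685 = 5^(5 + 1) + 2·5^2 + 2·5; at 6: 6^(6 + 1) + 2·6^2 + 2·6 = 280020; next = 280019
base 6: 280019 = 6^(6 + 1) + 2·6^2 + 6 + 5; at 7: 7^(7 + 1) + 2·7^2 + 7 + 5 = 5764911; next = 5764910
base 7: 5764910 = 7^(7 + 1) + 2·7^2 + 7 + 4; at 8: 8^(8 + 1) + 2·8^2 + 8 + 4 = 134217868; next = 134217867

12, 107, 1065, 15685, 280019, 5764910, 134217867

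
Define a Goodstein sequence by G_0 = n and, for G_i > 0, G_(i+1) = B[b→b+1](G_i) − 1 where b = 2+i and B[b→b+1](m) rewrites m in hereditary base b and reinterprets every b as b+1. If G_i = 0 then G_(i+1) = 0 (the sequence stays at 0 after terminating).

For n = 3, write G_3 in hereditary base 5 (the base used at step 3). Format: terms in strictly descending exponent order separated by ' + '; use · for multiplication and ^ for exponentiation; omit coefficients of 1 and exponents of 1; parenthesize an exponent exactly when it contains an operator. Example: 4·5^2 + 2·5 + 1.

2

(0) 3|_2 = 2 + 1 ↦ 3 + 1|_3 = 4 ⇒ 3
(1) 3|_3 = 3 ↦ 4|_4 = 4 ⇒ 3
(2) 3|_4 = 3 ↦ 3|_5 = 3 ⇒ 2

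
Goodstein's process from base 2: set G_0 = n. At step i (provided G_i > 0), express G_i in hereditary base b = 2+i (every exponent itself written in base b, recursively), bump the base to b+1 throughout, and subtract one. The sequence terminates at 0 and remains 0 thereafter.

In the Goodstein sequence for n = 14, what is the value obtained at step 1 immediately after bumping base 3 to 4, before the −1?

i=0: 14 = 2^(2 + 1) + 2^2 + 2 (b=2); 2→3: 3^(3 + 1) + 3^3 + 3 = 111; 111−1 = 110
i=1: 110 = 3^(3 + 1) + 3^3 + 2 (b=3); 3→4: 4^(4 + 1) + 4^4 + 2 = 1282; 1282−1 = 1281

1282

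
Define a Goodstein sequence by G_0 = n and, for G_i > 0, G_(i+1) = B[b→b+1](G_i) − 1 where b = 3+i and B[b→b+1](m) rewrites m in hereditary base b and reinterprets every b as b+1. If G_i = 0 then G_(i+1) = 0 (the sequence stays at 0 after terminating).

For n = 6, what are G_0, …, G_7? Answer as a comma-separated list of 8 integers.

(0) 6|_3 = 2·3 ↦ 2·4|_4 = 8 ⇒ 7
(1) 7|_4 = 4 + 3 ↦ 5 + 3|_5 = 8 ⇒ 7
(2) 7|_5 = 5 + 2 ↦ 6 + 2|_6 = 8 ⇒ 7
(3) 7|_6 = 6 + 1 ↦ 7 + 1|_7 = 8 ⇒ 7
(4) 7|_7 = 7 ↦ 8|_8 = 8 ⇒ 7
(5) 7|_8 = 7 ↦ 7|_9 = 7 ⇒ 6
(6) 6|_9 = 6 ↦ 6|_10 = 6 ⇒ 5

6, 7, 7, 7, 7, 7, 6, 5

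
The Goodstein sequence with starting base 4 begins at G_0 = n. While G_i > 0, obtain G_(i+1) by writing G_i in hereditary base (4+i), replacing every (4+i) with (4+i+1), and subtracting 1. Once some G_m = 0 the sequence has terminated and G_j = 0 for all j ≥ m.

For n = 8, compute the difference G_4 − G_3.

0

step 0: 8 = 2·4; sub 5 for 4: 2·5; = 10; G_1 = 10−1 = 9
step 1: 9 = 5 + 4; sub 6 for 5: 6 + 4; = 10; G_2 = 10−1 = 9
step 2: 9 = 6 + 3; sub 7 for 6: 7 + 3; = 10; G_3 = 10−1 = 9
step 3: 9 = 7 + 2; sub 8 for 7: 8 + 2; = 10; G_4 = 10−1 = 9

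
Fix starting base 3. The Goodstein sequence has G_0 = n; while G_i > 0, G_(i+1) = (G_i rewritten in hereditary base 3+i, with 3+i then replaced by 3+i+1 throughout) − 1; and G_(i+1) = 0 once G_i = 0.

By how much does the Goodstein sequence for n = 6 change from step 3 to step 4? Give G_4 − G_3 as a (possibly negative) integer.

6 —HB3→ 2·3 —bump→ 2·4 = 8 —(−1)→ 7
7 —HB4→ 4 + 3 —bump→ 5 + 3 = 8 —(−1)→ 7
7 —HB5→ 5 + 2 —bump→ 6 + 2 = 8 —(−1)→ 7
7 —HB6→ 6 + 1 —bump→ 7 + 1 = 8 —(−1)→ 7

0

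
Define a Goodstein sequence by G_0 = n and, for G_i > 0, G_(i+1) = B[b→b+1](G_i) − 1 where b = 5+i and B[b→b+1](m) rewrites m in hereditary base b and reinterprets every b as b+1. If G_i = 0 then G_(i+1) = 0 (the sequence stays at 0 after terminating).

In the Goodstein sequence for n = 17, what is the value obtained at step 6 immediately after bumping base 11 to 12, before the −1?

i=0: 17 = 3·5 + 2 (b=5); 5→6: 3·6 + 2 = 20; 20−1 = 19
i=1: 19 = 3·6 + 1 (b=6); 6→7: 3·7 + 1 = 22; 22−1 = 21
i=2: 21 = 3·7 (b=7); 7→8: 3·8 = 24; 24−1 = 23
i=3: 23 = 2·8 + 7 (b=8); 8→9: 2·9 + 7 = 25; 25−1 = 24
i=4: 24 = 2·9 + 6 (b=9); 9→10: 2·10 + 6 = 26; 26−1 = 25
i=5: 25 = 2·10 + 5 (b=10); 10→11: 2·11 + 5 = 27; 27−1 = 26

28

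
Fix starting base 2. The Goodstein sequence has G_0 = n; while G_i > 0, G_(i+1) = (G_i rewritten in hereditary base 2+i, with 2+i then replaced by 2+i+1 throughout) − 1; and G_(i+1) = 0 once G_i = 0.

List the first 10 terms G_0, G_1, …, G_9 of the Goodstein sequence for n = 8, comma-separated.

(0) 8|_2 = 2^(2 + 1) ↦ 3^(3 + 1)|_3 = 81 ⇒ 80
(1) 80|_3 = 2·3^3 + 2·3^2 + 2·3 + 2 ↦ 2·4^4 + 2·4^2 + 2·4 + 2|_4 = 554 ⇒ 553
(2) 553|_4 = 2·4^4 + 2·4^2 + 2·4 + 1 ↦ 2·5^5 + 2·5^2 + 2·5 + 1|_5 = 6311 ⇒ 6310
(3) 6310|_5 = 2·5^5 + 2·5^2 + 2·5 ↦ 2·6^6 + 2·6^2 + 2·6|_6 = 93396 ⇒ 93395
(4) 93395|_6 = 2·6^6 + 2·6^2 + 6 + 5 ↦ 2·7^7 + 2·7^2 + 7 + 5|_7 = 1647196 ⇒ 1647195
(5) 1647195|_7 = 2·7^7 + 2·7^2 + 7 + 4 ↦ 2·8^8 + 2·8^2 + 8 + 4|_8 = 33554572 ⇒ 33554571
(6) 33554571|_8 = 2·8^8 + 2·8^2 + 8 + 3 ↦ 2·9^9 + 2·9^2 + 9 + 3|_9 = 774841152 ⇒ 774841151
(7) 774841151|_9 = 2·9^9 + 2·9^2 + 9 + 2 ↦ 2·10^10 + 2·10^2 + 10 + 2|_10 = 20000000212 ⇒ 20000000211
(8) 20000000211|_10 = 2·10^10 + 2·10^2 + 10 + 1 ↦ 2·11^11 + 2·11^2 + 11 + 1|_11 = 570623341476 ⇒ 570623341475

8, 80, 553, 6310, 93395, 1647195, 33554571, 774841151, 20000000211, 570623341475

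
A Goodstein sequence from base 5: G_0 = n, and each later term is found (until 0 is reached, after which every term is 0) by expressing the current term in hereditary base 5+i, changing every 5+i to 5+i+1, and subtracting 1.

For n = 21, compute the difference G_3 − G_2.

2

G_0=21  [base 5] 4·5 + 1  →[5↦6]→  4·6 + 1 = 25  −1 ⇒ G_1=24
G_1=24  [base 6] 4·6  →[6↦7]→  4·7 = 28  −1 ⇒ G_2=27
G_2=27  [base 7] 3·7 + 6  →[7↦8]→  3·8 + 6 = 30  −1 ⇒ G_3=29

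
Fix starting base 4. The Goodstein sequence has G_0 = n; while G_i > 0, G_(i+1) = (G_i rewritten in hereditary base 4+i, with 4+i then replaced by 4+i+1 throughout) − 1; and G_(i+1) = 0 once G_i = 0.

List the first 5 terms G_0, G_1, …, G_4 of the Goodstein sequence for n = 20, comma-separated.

20, 29, 39, 51, 65

G_0=20  [base 4] 4^2 + 4  →[4↦5]→  5^2 + 5 = 30  −1 ⇒ G_1=29
G_1=29  [base 5] 5^2 + 4  →[5↦6]→  6^2 + 4 = 40  −1 ⇒ G_2=39
G_2=39  [base 6] 6^2 + 3  →[6↦7]→  7^2 + 3 = 52  −1 ⇒ G_3=51
G_3=51  [base 7] 7^2 + 2  →[7↦8]→  8^2 + 2 = 66  −1 ⇒ G_4=65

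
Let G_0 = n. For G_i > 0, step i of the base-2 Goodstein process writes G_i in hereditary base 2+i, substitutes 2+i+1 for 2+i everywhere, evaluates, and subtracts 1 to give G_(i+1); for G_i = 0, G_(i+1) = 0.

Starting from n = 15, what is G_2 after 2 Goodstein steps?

1283

15 —HB2→ 2^(2 + 1) + 2^2 + 2 + 1 —bump→ 3^(3 + 1) + 3^3 + 3 + 1 = 112 —(−1)→ 111
111 —HB3→ 3^(3 + 1) + 3^3 + 3 —bump→ 4^(4 + 1) + 4^4 + 4 = 1284 —(−1)→ 1283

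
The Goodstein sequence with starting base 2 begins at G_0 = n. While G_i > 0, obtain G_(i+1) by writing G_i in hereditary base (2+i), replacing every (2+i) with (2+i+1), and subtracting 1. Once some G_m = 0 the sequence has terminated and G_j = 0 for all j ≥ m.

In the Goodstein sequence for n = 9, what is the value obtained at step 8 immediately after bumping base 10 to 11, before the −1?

855935016216

(0) 9|_2 = 2^(2 + 1) + 1 ↦ 3^(3 + 1) + 1|_3 = 82 ⇒ 81
(1) 81|_3 = 3^(3 + 1) ↦ 4^(4 + 1)|_4 = 1024 ⇒ 1023
(2) 1023|_4 = 3·4^4 + 3·4^3 + 3·4^2 + 3·4 + 3 ↦ 3·5^5 + 3·5^3 + 3·5^2 + 3·5 + 3|_5 = 9843 ⇒ 9842
(3) 9842|_5 = 3·5^5 + 3·5^3 + 3·5^2 + 3·5 + 2 ↦ 3·6^6 + 3·6^3 + 3·6^2 + 3·6 + 2|_6 = 140744 ⇒ 140743
(4) 140743|_6 = 3·6^6 + 3·6^3 + 3·6^2 + 3·6 + 1 ↦ 3·7^7 + 3·7^3 + 3·7^2 + 3·7 + 1|_7 = 2471827 ⇒ 2471826
(5) 2471826|_7 = 3·7^7 + 3·7^3 + 3·7^2 + 3·7 ↦ 3·8^8 + 3·8^3 + 3·8^2 + 3·8|_8 = 50333400 ⇒ 50333399
(6) 50333399|_8 = 3·8^8 + 3·8^3 + 3·8^2 + 2·8 + 7 ↦ 3·9^9 + 3·9^3 + 3·9^2 + 2·9 + 7|_9 = 1162263922 ⇒ 1162263921
(7) 1162263921|_9 = 3·9^9 + 3·9^3 + 3·9^2 + 2·9 + 6 ↦ 3·10^10 + 3·10^3 + 3·10^2 + 2·10 + 6|_10 = 30000003326 ⇒ 30000003325
(8) 30000003325|_10 = 3·10^10 + 3·10^3 + 3·10^2 + 2·10 + 5 ↦ 3·11^11 + 3·11^3 + 3·11^2 + 2·11 + 5|_11 = 855935016216 ⇒ 855935016215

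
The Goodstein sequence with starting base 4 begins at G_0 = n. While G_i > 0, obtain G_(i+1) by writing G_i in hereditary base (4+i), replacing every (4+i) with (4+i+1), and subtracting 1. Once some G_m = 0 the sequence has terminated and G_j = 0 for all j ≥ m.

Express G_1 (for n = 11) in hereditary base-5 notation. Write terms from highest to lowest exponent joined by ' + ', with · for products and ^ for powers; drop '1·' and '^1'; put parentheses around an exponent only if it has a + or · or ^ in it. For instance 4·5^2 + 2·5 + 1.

2·5 + 2

i=0: 11 = 2·4 + 3 (b=4); 4→5: 2·5 + 3 = 13; 13−1 = 12
i=1: 12 = 2·5 + 2 (b=5); 5→6: 2·6 + 2 = 14; 14−1 = 13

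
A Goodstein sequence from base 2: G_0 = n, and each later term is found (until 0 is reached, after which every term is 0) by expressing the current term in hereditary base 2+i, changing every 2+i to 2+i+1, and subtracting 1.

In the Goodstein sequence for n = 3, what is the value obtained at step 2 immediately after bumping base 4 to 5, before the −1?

3

step 0: 3 = 2 + 1; sub 3 for 2: 3 + 1; = 4; G_1 = 4−1 = 3
step 1: 3 = 3; sub 4 for 3: 4; = 4; G_2 = 4−1 = 3
step 2: 3 = 3; sub 5 for 4: 3; = 3; G_3 = 3−1 = 2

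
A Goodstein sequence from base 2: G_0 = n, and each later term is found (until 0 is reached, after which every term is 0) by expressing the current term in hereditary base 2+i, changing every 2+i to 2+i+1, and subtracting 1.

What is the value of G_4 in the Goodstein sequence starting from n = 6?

base 2: 6 = 2^2 + 2; at 3: 3^3 + 3 = 30; next = 29
base 3: 29 = 3^3 + 2; at 4: 4^4 + 2 = 258; next = 257
base 4: 257 = 4^4 + 1; at 5: 5^5 + 1 = 3126; next = 3125
base 5: 3125 = 5^5; at 6: 6^6 = 46656; next = 46655

46655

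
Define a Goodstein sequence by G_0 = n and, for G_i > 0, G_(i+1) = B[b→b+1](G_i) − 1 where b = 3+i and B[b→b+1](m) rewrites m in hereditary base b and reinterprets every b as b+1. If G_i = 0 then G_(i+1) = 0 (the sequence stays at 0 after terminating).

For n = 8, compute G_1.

(0) 8|_3 = 2·3 + 2 ↦ 2·4 + 2|_4 = 10 ⇒ 9
(1) 9|_4 = 2·4 + 1 ↦ 2·5 + 1|_5 = 11 ⇒ 10

9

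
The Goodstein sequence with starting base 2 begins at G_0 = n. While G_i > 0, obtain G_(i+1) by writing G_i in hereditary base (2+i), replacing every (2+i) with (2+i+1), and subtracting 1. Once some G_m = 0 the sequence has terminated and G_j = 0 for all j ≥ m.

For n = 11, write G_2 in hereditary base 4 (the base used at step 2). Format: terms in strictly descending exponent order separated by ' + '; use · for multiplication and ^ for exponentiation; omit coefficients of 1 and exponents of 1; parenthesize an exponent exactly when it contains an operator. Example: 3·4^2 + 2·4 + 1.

4^(4 + 1) + 3

G_0 = 11. HB_2(11) = 2^(2 + 1) + 2 + 1. Bump = 85. G_1 = 84.
G_1 = 84. HB_3(84) = 3^(3 + 1) + 3. Bump = 1028. G_2 = 1027.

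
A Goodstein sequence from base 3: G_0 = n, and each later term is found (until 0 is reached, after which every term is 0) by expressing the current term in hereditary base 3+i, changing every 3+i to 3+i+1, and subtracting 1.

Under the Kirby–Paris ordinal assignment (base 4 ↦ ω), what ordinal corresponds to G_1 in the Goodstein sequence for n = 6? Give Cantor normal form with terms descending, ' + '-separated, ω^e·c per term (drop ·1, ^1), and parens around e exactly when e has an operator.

i=0: 6 = 2·3 (b=3); 3→4: 2·4 = 8; 8−1 = 7
i=1: 7 = 4 + 3 (b=4); 4→5: 5 + 3 = 8; 8−1 = 7

ω + 3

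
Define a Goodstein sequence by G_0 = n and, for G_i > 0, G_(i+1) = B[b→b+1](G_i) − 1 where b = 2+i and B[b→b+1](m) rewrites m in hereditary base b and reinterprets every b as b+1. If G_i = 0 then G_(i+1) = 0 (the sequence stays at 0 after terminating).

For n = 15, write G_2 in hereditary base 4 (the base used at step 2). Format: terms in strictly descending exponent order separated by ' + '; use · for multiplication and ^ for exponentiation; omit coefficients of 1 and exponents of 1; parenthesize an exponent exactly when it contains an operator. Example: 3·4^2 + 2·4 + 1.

4^(4 + 1) + 4^4 + 3

i=0: 15 = 2^(2 + 1) + 2^2 + 2 + 1 (b=2); 2→3: 3^(3 + 1) + 3^3 + 3 + 1 = 112; 112−1 = 111
i=1: 111 = 3^(3 + 1) + 3^3 + 3 (b=3); 3→4: 4^(4 + 1) + 4^4 + 4 = 1284; 1284−1 = 1283
i=2: 1283 = 4^(4 + 1) + 4^4 + 3 (b=4); 4→5: 5^(5 + 1) + 5^5 + 3 = 18753; 18753−1 = 18752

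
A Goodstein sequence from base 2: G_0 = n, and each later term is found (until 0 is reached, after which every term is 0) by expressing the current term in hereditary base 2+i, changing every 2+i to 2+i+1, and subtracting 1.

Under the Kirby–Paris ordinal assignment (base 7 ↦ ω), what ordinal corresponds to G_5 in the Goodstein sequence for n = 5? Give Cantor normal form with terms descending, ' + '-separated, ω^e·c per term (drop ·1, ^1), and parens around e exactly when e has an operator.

ω^3·3 + ω^2·3 + ω·3

[0] 5 ≡ 2^2 + 1 (base 2). Lift 3: 28. −1: 27.
[1] 27 ≡ 3^3 (base 3). Lift 4: 256. −1: 255.
[2] 255 ≡ 3·4^3 + 3·4^2 + 3·4 + 3 (base 4). Lift 5: 468. −1: 467.
[3] 467 ≡ 3·5^3 + 3·5^2 + 3·5 + 2 (base 5). Lift 6: 776. −1: 775.
[4] 775 ≡ 3·6^3 + 3·6^2 + 3·6 + 1 (base 6). Lift 7: 1198. −1: 1197.
[5] 1197 ≡ 3·7^3 + 3·7^2 + 3·7 (base 7). Lift 8: 1752. −1: 1751.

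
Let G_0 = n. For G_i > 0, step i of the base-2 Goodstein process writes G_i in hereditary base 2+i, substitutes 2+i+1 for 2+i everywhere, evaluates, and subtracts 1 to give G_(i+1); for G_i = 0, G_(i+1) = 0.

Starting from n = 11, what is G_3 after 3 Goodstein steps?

base 2: 11 = 2^(2 + 1) + 2 + 1; at 3: 3^(3 + 1) + 3 + 1 = 85; next = 84
base 3: 84 = 3^(3 + 1) + 3; at 4: 4^(4 + 1) + 4 = 1028; next = 1027
base 4: 1027 = 4^(4 + 1) + 3; at 5: 5^(5 + 1) + 3 = 15628; next = 15627
base 5: 15627 = 5^(5 + 1) + 2; at 6: 6^(6 + 1) + 2 = 279938; next = 279937

15627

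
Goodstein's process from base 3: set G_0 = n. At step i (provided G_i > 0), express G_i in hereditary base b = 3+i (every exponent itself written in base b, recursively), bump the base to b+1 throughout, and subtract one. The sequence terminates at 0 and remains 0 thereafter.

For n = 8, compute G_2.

10

G_0=8  [base 3] 2·3 + 2  →[3↦4]→  2·4 + 2 = 10  −1 ⇒ G_1=9
G_1=9  [base 4] 2·4 + 1  →[4↦5]→  2·5 + 1 = 11  −1 ⇒ G_2=10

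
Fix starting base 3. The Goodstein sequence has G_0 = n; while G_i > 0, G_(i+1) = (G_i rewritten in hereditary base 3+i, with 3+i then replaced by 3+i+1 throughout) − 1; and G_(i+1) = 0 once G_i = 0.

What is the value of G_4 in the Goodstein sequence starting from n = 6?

G_0 = 6. HB_3(6) = 2·3. Bump = 8. G_1 = 7.
G_1 = 7. HB_4(7) = 4 + 3. Bump = 8. G_2 = 7.
G_2 = 7. HB_5(7) = 5 + 2. Bump = 8. G_3 = 7.
G_3 = 7. HB_6(7) = 6 + 1. Bump = 8. G_4 = 7.
G_4 = 7. HB_7(7) = 7. Bump = 8. G_5 = 7.

7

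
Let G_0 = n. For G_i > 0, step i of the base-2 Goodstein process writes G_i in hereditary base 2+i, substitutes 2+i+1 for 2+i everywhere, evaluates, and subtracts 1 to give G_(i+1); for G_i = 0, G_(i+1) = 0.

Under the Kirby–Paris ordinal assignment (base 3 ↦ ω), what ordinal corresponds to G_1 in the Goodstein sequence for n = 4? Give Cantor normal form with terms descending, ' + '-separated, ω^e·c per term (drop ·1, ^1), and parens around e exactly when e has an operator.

ω^2·2 + ω·2 + 2

i=0: 4 = 2^2 (b=2); 2→3: 3^3 = 27; 27−1 = 26
i=1: 26 = 2·3^2 + 2·3 + 2 (b=3); 3→4: 2·4^2 + 2·4 + 2 = 42; 42−1 = 41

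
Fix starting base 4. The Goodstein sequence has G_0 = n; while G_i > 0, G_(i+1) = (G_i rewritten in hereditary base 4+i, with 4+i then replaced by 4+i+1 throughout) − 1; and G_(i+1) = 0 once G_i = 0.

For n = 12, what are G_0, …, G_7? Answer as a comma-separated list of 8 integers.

12, 14, 15, 16, 17, 18, 19, 19

step 0: 12 = 3·4; sub 5 for 4: 3·5; = 15; G_1 = 15−1 = 14
step 1: 14 = 2·5 + 4; sub 6 for 5: 2·6 + 4; = 16; G_2 = 16−1 = 15
step 2: 15 = 2·6 + 3; sub 7 for 6: 2·7 + 3; = 17; G_3 = 17−1 = 16
step 3: 16 = 2·7 + 2; sub 8 for 7: 2·8 + 2; = 18; G_4 = 18−1 = 17
step 4: 17 = 2·8 + 1; sub 9 for 8: 2·9 + 1; = 19; G_5 = 19−1 = 18
step 5: 18 = 2·9; sub 10 for 9: 2·10; = 20; G_6 = 20−1 = 19
step 6: 19 = 10 + 9; sub 11 for 10: 11 + 9; = 20; G_7 = 20−1 = 19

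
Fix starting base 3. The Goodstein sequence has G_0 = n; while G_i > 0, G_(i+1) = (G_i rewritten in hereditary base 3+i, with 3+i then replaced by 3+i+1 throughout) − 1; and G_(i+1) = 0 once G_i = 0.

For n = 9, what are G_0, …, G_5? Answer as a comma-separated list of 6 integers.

(0) 9|_3 = 3^2 ↦ 4^2|_4 = 16 ⇒ 15
(1) 15|_4 = 3·4 + 3 ↦ 3·5 + 3|_5 = 18 ⇒ 17
(2) 17|_5 = 3·5 + 2 ↦ 3·6 + 2|_6 = 20 ⇒ 19
(3) 19|_6 = 3·6 + 1 ↦ 3·7 + 1|_7 = 22 ⇒ 21
(4) 21|_7 = 3·7 ↦ 3·8|_8 = 24 ⇒ 23

9, 15, 17, 19, 21, 23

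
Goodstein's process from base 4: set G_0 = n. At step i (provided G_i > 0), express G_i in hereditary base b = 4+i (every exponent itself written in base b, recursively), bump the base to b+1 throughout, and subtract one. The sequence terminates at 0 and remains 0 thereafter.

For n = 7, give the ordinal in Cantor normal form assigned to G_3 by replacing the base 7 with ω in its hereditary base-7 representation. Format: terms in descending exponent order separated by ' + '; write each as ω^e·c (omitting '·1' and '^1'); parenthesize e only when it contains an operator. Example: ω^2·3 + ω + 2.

i=0: 7 = 4 + 3 (b=4); 4→5: 5 + 3 = 8; 8−1 = 7
i=1: 7 = 5 + 2 (b=5); 5→6: 6 + 2 = 8; 8−1 = 7
i=2: 7 = 6 + 1 (b=6); 6→7: 7 + 1 = 8; 8−1 = 7

ω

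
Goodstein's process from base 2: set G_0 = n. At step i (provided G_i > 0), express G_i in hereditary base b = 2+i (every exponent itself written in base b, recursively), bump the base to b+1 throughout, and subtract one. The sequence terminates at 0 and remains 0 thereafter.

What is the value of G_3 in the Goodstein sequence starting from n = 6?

3125

G_0=6  [base 2] 2^2 + 2  →[2↦3]→  3^3 + 3 = 30  −1 ⇒ G_1=29
G_1=29  [base 3] 3^3 + 2  →[3↦4]→  4^4 + 2 = 258  −1 ⇒ G_2=257
G_2=257  [base 4] 4^4 + 1  →[4↦5]→  5^5 + 1 = 3126  −1 ⇒ G_3=3125
G_3=3125  [base 5] 5^5  →[5↦6]→  6^6 = 46656  −1 ⇒ G_4=46655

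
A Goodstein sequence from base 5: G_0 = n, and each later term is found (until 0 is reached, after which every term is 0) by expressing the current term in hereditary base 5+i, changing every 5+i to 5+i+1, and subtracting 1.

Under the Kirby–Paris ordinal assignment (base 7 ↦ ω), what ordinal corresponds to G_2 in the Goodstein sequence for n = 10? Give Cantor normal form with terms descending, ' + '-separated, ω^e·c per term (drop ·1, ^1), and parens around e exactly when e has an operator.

ω + 4

step 0: 10 = 2·5; sub 6 for 5: 2·6; = 12; G_1 = 12−1 = 11
step 1: 11 = 6 + 5; sub 7 for 6: 7 + 5; = 12; G_2 = 12−1 = 11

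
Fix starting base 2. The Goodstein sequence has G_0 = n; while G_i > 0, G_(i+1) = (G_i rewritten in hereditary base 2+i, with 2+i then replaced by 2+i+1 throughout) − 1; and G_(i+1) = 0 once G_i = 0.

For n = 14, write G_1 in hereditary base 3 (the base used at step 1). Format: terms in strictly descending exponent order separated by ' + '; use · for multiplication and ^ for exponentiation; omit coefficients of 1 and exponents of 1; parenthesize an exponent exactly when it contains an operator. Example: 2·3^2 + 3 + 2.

[0] 14 ≡ 2^(2 + 1) + 2^2 + 2 (base 2). Lift 3: 111. −1: 110.
[1] 110 ≡ 3^(3 + 1) + 3^3 + 2 (base 3). Lift 4: 1282. −1: 1281.

3^(3 + 1) + 3^3 + 2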